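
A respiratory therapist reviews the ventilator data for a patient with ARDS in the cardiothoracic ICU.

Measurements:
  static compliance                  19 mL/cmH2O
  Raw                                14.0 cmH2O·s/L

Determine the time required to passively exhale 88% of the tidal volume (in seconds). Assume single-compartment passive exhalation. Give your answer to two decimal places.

τ = R × C = 14.0 × 19 mL/cmH2O = 14.0 × 0.019 L/cmH2O = 0.266 s.
Exhaled fraction f = 1 − e^(−t/τ) → t = −τ·ln(1 − f) = −0.266·ln(0.12) = 0.564 s.

0.56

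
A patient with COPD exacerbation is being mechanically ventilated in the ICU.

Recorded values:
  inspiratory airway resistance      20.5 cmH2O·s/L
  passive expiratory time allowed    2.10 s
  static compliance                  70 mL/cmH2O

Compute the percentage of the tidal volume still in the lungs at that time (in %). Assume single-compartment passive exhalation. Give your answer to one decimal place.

23.1

τ = R × C = 20.5 × 70 mL/cmH2O = 20.5 × 0.070 L/cmH2O = 1.435 s.
Passive exhalation: V(t)/V₀ = e^(−t/τ) = e^(−2.10/1.435) = 0.2314.
Fraction remaining = 0.2314 → 23.14%.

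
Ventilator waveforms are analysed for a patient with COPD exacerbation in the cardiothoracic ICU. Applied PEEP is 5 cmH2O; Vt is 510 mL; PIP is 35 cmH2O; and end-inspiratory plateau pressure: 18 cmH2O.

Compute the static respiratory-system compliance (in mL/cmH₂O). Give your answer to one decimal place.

Cstat = Vt / (Pplat − PEEP) = 510 / (18 − 5) = 510 / 13.0 = 39.231 mL/cmH2O.

39.2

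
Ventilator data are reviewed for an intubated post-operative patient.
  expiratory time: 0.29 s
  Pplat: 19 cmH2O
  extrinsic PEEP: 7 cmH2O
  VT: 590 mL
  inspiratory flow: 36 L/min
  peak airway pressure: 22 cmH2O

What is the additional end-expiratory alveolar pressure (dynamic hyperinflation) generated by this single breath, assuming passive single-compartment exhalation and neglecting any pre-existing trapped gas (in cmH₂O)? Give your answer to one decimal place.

3.7

Flow: 36 L/min ÷ 60 = 0.6 L/s.
R = (PIP − Pplat)/V̇ = (22 − 19) / 0.6 = 3.0/0.6 = 5.0 cmH2O·s/L.
C = Vt/(Pplat − PEEP) = 590.0 / (19 − 7) = 590.0/12.0 = 49.167 mL/cmH2O.
τ = R × C = 5.0 × 0.04917 L/cmH2O = 0.2459 s.
Fraction remaining = e^(−Te/τ) = e^(−0.29/0.2459) = 0.3075; trapped volume = 590.0 × 0.3075 = 181.43 mL.
Additional alveolar pressure from trapping ≈ V_trapped / C = 181.43 / 49.167 = 3.69 cmH2O.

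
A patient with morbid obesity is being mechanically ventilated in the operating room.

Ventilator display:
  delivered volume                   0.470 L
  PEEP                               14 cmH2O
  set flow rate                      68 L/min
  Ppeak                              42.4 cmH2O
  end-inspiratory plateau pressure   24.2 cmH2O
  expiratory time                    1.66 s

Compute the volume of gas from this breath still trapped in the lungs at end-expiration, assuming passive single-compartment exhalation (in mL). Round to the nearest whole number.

50

Flow: 68 L/min ÷ 60 = 1.1333 L/s.
R = (PIP − Pplat)/V̇ = (42.4 − 24.2) / 1.1333 = 18.2/1.1333 = 16.059 cmH2O·s/L.
C = Vt/(Pplat − PEEP) = 470.0 / (24.2 − 14) = 470.0/10.2 = 46.078 mL/cmH2O.
τ = R × C = 16.059 × 0.04608 L/cmH2O = 0.74 s.
Fraction remaining = e^(−Te/τ) = e^(−1.66/0.74) = 0.1061.
Trapped volume = 470.0 × 0.1061 = 49.867 mL.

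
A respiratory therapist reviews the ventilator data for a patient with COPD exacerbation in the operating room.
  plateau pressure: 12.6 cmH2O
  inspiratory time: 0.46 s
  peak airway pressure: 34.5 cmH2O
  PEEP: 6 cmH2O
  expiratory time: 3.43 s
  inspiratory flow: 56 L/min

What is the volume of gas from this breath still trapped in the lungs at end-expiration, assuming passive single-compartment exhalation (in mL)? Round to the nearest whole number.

Flow: 56 L/min ÷ 60 = 0.9333 L/s.
Vt = flow × Ti = 0.9333 L/s × 0.46 s × 1000 mL/L = 429.32 mL.
R = (PIP − Pplat)/V̇ = (34.5 − 12.6) / 0.9333 = 21.9/0.9333 = 23.465 cmH2O·s/L.
C = Vt/(Pplat − PEEP) = 429.32 / (12.6 − 6) = 429.32/6.6 = 65.048 mL/cmH2O.
τ = R × C = 23.465 × 0.06505 L/cmH2O = 1.526 s.
Fraction remaining = e^(−Te/τ) = e^(−3.43/1.526) = 0.1056.
Trapped volume = 429.32 × 0.1056 = 45.336 mL.

45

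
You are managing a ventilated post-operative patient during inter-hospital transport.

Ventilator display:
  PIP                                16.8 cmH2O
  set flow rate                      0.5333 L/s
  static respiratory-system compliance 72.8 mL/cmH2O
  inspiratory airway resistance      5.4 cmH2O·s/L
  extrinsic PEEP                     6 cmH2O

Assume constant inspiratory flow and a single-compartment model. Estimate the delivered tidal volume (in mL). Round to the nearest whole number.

577

Equation of motion (constant flow): PIP = Vt/C + R·V̇ + PEEP.
Vt/C = PIP − R·V̇ − PEEP = 16.8 − 2.88 − 6 = 7.92 cmH2O.
Vt = C × 7.92 = 72.8 × 7.92 = 576.58 mL.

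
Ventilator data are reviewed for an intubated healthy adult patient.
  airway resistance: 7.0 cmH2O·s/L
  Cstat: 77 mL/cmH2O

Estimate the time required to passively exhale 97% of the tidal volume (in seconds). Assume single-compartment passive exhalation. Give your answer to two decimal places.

τ = R × C = 7.0 × 77 mL/cmH2O = 7.0 × 0.077 L/cmH2O = 0.539 s.
Exhaled fraction f = 1 − e^(−t/τ) → t = −τ·ln(1 − f) = −0.539·ln(0.03) = 1.89 s.

1.89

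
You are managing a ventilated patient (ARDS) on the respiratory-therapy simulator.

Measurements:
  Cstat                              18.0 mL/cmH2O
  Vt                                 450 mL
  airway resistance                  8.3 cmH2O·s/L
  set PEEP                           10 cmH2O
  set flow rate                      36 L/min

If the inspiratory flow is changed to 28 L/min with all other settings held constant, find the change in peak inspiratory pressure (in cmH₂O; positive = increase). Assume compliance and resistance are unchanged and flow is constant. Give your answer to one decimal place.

Flow: 36 L/min ÷ 60 = 0.6 L/s.
New flow: 28 L/min ÷ 60 = 0.4667 L/s.
PIP = Vt/C + R·V̇ + PEEP (constant-flow equation of motion).
Only the resistive term changes: ΔPIP = R × ΔV̇ = 8.3 × (0.4667 − 0.6) = 8.3 × -0.1333 = -1.106 cmH2O.

-1.1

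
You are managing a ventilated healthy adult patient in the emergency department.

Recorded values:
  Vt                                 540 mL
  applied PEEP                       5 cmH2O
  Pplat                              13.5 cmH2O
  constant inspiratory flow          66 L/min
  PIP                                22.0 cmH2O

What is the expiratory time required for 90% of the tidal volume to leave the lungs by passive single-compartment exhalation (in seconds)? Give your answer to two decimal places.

Flow: 66 L/min ÷ 60 = 1.1 L/s.
R = (PIP − Pplat)/V̇ = (22.0 − 13.5) / 1.1 = 8.5/1.1 = 7.727 cmH2O·s/L.
C = Vt/(Pplat − PEEP) = 540.0 / (13.5 − 5) = 540.0/8.5 = 63.529 mL/cmH2O.
τ = R × C = 7.727 × 0.06353 L/cmH2O = 0.4909 s.
t = −τ·ln(1 − 0.90) = −0.4909·ln(0.1) = 1.13 s.

1.13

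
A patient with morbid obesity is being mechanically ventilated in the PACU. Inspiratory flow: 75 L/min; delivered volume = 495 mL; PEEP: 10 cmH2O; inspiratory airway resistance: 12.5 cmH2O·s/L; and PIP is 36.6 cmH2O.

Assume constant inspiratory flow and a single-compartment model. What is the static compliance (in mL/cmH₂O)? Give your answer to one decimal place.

Flow: 75 L/min ÷ 60 = 1.25 L/s.
Equation of motion (constant flow): PIP = Vt/C + R·V̇ + PEEP.
Vt/C = PIP − R·V̇ − PEEP = 36.6 − 12.5×1.25 − 10 = 36.6 − 15.625 − 10 = 10.975 cmH2O.
C = Vt / 10.975 = 495 / 10.975 = 45.103 mL/cmH2O.

45.1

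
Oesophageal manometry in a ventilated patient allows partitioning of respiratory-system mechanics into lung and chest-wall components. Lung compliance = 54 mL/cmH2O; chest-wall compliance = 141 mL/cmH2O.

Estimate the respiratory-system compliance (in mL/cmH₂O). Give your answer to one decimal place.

Lung and chest wall are elastances in series: 1/Crs = 1/CL + 1/Ccw.
1/Crs = 1/54 + 1/141 = 0.02561.
Crs = 39.047 mL/cmH2O.

39.0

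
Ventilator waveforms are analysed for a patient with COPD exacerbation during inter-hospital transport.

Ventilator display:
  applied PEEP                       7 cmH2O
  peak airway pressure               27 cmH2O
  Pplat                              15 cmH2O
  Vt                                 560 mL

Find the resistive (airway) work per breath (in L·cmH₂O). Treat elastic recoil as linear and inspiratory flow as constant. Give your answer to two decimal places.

6.72

With constant inspiratory flow the resistive pressure is constant at PIP − Pplat = 27 − 15 = 12.0 cmH2O, so resistive work = 12.0 × 0.560 = 6.72 L·cmH2O.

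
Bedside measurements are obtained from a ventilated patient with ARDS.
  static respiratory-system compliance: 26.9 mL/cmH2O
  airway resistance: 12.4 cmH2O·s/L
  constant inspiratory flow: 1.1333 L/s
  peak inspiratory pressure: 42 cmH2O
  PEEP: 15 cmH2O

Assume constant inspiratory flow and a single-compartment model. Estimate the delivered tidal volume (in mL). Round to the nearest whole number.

Equation of motion (constant flow): PIP = Vt/C + R·V̇ + PEEP.
Vt/C = PIP − R·V̇ − PEEP = 42 − 14.053 − 15 = 12.947 cmH2O.
Vt = C × 12.947 = 26.9 × 12.947 = 348.27 mL.

348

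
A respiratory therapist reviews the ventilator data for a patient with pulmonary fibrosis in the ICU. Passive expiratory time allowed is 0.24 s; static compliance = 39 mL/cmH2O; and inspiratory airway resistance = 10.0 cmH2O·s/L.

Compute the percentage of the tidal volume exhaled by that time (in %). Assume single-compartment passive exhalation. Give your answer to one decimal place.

46.0

τ = R × C = 10.0 × 39 mL/cmH2O = 10.0 × 0.039 L/cmH2O = 0.39 s.
Passive exhalation: V(t)/V₀ = e^(−t/τ) = e^(−0.24/0.39) = 0.5404.
Fraction exhaled = 1 − 0.5404 = 0.4596 → 45.96%.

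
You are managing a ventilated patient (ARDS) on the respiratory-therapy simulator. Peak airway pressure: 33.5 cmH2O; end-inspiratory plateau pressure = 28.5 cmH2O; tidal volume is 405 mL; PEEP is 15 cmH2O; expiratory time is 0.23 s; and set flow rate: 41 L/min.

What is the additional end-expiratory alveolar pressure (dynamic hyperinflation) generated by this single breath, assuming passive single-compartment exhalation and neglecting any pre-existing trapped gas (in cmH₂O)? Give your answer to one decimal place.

Flow: 41 L/min ÷ 60 = 0.6833 L/s.
R = (PIP − Pplat)/V̇ = (33.5 − 28.5) / 0.6833 = 5.0/0.6833 = 7.317 cmH2O·s/L.
C = Vt/(Pplat − PEEP) = 405.0 / (28.5 − 15) = 405.0/13.5 = 30.0 mL/cmH2O.
τ = R × C = 7.317 × 0.03 L/cmH2O = 0.2195 s.
Fraction remaining = e^(−Te/τ) = e^(−0.23/0.2195) = 0.3507; trapped volume = 405.0 × 0.3507 = 142.03 mL.
Additional alveolar pressure from trapping ≈ V_trapped / C = 142.03 / 30.0 = 4.734 cmH2O.

4.7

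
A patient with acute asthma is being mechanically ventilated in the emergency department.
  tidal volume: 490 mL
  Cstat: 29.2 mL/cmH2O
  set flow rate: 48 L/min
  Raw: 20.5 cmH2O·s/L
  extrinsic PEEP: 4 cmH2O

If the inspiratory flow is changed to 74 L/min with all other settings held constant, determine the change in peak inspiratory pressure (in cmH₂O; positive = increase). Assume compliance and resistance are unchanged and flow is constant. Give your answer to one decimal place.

Flow: 48 L/min ÷ 60 = 0.8 L/s.
New flow: 74 L/min ÷ 60 = 1.2333 L/s.
PIP = Vt/C + R·V̇ + PEEP (constant-flow equation of motion).
Only the resistive term changes: ΔPIP = R × ΔV̇ = 20.5 × (1.2333 − 0.8) = 20.5 × 0.4333 = 8.883 cmH2O.

8.9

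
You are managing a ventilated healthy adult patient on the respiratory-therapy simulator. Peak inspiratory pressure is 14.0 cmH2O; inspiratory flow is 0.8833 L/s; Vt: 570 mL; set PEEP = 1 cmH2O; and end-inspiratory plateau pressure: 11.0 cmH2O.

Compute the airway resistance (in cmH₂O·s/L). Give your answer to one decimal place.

Raw = (PIP − Pplat) / flow = (14.0 − 11.0) / 0.8833 = 3.0 / 0.8833 = 3.396 cmH2O·s/L.

3.4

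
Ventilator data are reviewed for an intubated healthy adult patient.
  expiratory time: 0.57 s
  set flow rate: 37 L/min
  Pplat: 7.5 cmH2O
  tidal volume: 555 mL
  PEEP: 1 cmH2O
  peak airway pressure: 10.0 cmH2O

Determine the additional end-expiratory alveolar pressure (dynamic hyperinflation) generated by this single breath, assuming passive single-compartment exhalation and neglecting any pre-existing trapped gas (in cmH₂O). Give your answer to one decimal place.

1.3

Flow: 37 L/min ÷ 60 = 0.6167 L/s.
R = (PIP − Pplat)/V̇ = (10.0 − 7.5) / 0.6167 = 2.5/0.6167 = 4.054 cmH2O·s/L.
C = Vt/(Pplat − PEEP) = 555.0 / (7.5 − 1) = 555.0/6.5 = 85.385 mL/cmH2O.
τ = R × C = 4.054 × 0.08539 L/cmH2O = 0.3462 s.
Fraction remaining = e^(−Te/τ) = e^(−0.57/0.3462) = 0.1927; trapped volume = 555.0 × 0.1927 = 106.95 mL.
Additional alveolar pressure from trapping ≈ V_trapped / C = 106.95 / 85.385 = 1.253 cmH2O.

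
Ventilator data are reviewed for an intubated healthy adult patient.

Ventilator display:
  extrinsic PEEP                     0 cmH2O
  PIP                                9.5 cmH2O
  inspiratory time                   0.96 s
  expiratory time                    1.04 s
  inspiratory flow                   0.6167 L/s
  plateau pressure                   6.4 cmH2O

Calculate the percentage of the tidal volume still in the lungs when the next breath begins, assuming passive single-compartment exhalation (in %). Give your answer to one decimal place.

10.7

Vt = flow × Ti = 0.6167 L/s × 0.96 s × 1000 mL/L = 592.03 mL.
R = (PIP − Pplat)/V̇ = (9.5 − 6.4) / 0.6167 = 3.1/0.6167 = 5.027 cmH2O·s/L.
C = Vt/(Pplat − PEEP) = 592.03 / (6.4 − 0) = 592.03/6.4 = 92.505 mL/cmH2O.
τ = R × C = 5.027 × 0.09251 L/cmH2O = 0.465 s.
Fraction remaining at end-expiration = e^(−Te/τ) = e^(−1.04/0.465) = 0.1068 → 10.68%.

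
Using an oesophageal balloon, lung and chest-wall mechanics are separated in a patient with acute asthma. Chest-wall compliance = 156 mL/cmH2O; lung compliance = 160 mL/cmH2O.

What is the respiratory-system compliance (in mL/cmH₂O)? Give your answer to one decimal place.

Lung and chest wall are elastances in series: 1/Crs = 1/CL + 1/Ccw.
1/Crs = 1/160 + 1/156 = 0.01266.
Crs = 78.989 mL/cmH2O.

79.0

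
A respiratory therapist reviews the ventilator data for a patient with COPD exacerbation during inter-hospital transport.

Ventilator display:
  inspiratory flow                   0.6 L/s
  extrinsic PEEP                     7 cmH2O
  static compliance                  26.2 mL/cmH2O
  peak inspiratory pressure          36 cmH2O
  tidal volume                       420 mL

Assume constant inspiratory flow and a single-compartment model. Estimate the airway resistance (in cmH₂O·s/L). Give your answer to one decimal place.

Equation of motion (constant flow): PIP = Vt/C + R·V̇ + PEEP.
R·V̇ = PIP − Vt/C − PEEP = 36 − 420/26.2 − 7 = 36 − 16.031 − 7 = 12.969 cmH2O.
R = 12.969 / 0.6 = 21.615 cmH2O·s/L.

21.6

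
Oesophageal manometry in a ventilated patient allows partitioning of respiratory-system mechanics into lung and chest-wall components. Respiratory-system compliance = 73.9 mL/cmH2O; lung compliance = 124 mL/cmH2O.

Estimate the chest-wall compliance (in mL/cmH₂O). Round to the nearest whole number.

183

1/Ccw = 1/Crs − 1/CL.
1/Ccw = 1/73.9 − 1/124 = 0.005467.
Ccw = 182.92 mL/cmH2O.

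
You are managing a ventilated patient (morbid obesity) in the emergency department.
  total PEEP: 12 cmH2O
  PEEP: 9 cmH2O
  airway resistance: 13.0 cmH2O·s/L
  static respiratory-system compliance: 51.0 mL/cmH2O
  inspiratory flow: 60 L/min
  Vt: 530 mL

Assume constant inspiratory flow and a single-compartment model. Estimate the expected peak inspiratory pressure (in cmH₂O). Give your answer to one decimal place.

35.4

Flow: 60 L/min ÷ 60 = 1 L/s.
Total PEEP = 12 cmH2O (set 9 + intrinsic 3); this is the baseline alveolar pressure.
Equation of motion (constant flow): PIP = Vt/C + R·V̇ + PEEP.
PIP = 530/51.0 + 13.0×1 + 12 = 10.392 + 13.0 + 12 = 35.392 cmH2O.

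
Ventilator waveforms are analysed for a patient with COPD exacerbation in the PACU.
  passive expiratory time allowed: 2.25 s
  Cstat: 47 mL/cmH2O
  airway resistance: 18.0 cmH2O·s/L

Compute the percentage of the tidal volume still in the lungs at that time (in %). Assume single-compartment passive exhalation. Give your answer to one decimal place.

7.0

τ = R × C = 18.0 × 47 mL/cmH2O = 18.0 × 0.047 L/cmH2O = 0.846 s.
Passive exhalation: V(t)/V₀ = e^(−t/τ) = e^(−2.25/0.846) = 0.06998.
Fraction remaining = 0.06998 → 6.998%.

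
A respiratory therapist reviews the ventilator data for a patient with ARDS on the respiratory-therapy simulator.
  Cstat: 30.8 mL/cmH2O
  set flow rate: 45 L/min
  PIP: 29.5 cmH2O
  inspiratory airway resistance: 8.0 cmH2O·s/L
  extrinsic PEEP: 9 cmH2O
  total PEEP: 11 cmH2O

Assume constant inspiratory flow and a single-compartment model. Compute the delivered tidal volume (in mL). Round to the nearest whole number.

Flow: 45 L/min ÷ 60 = 0.75 L/s.
Total PEEP = 11 cmH2O (set 9 + intrinsic 2); this is the baseline alveolar pressure.
Equation of motion (constant flow): PIP = Vt/C + R·V̇ + PEEP.
Vt/C = PIP − R·V̇ − PEEP = 29.5 − 6.0 − 11 = 12.5 cmH2O.
Vt = C × 12.5 = 30.8 × 12.5 = 385.0 mL.

385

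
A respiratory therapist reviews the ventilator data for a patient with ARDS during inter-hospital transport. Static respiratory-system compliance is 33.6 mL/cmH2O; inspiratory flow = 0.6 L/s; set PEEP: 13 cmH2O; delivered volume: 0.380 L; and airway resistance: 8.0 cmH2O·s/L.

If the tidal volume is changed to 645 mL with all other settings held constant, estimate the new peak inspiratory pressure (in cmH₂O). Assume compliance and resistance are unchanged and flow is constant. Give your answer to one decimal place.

PIP = Vt/C + R·V̇ + PEEP (constant-flow equation of motion).
Only the elastic term changes: ΔPIP = ΔVt / C = (645 − 380) / 33.6 = 7.887 cmH2O.
Original PIP = 380/33.6 + 8.0×0.6 + 13 = 29.11 cmH2O; new PIP = 29.11 + (7.887) = 36.997 cmH2O.

37.0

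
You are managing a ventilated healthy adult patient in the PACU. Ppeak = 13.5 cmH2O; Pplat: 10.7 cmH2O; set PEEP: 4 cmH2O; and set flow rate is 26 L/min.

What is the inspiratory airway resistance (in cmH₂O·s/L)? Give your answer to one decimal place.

6.5

Flow: 26 L/min ÷ 60 = 0.4333 L/s.
Raw = (PIP − Pplat) / flow = (13.5 − 10.7) / 0.4333 = 2.8 / 0.4333 = 6.462 cmH2O·s/L.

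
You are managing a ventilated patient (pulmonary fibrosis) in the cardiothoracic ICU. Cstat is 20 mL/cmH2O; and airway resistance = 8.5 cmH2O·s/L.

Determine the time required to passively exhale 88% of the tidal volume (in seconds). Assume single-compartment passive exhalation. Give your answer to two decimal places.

τ = R × C = 8.5 × 20 mL/cmH2O = 8.5 × 0.020 L/cmH2O = 0.17 s.
Exhaled fraction f = 1 − e^(−t/τ) → t = −τ·ln(1 − f) = −0.17·ln(0.12) = 0.3604 s.

0.36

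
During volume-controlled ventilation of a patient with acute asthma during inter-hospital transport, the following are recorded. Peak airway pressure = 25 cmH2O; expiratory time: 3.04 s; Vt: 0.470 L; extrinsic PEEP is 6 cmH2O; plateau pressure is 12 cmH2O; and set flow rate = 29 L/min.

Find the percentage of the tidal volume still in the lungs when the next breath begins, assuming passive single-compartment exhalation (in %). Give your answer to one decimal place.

23.6

Flow: 29 L/min ÷ 60 = 0.4833 L/s.
R = (PIP − Pplat)/V̇ = (25 − 12) / 0.4833 = 13.0/0.4833 = 26.898 cmH2O·s/L.
C = Vt/(Pplat − PEEP) = 470.0 / (12 − 6) = 470.0/6.0 = 78.333 mL/cmH2O.
τ = R × C = 26.898 × 0.07833 L/cmH2O = 2.107 s.
Fraction remaining at end-expiration = e^(−Te/τ) = e^(−3.04/2.107) = 0.2363 → 23.63%.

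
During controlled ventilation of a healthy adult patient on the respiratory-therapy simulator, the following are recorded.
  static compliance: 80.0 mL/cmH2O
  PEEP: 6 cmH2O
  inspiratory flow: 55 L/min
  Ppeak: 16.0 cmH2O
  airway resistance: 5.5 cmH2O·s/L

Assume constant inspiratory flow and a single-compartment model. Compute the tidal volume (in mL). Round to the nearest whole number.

397

Flow: 55 L/min ÷ 60 = 0.9167 L/s.
Equation of motion (constant flow): PIP = Vt/C + R·V̇ + PEEP.
Vt/C = PIP − R·V̇ − PEEP = 16.0 − 5.042 − 6 = 4.958 cmH2O.
Vt = C × 4.958 = 80.0 × 4.958 = 396.64 mL.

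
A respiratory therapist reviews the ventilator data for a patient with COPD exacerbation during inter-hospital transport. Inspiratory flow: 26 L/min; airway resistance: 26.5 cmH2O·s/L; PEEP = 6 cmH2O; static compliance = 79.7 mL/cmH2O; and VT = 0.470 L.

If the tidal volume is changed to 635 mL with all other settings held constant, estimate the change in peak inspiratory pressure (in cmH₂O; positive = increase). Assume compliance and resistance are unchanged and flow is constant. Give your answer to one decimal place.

2.1

PIP = Vt/C + R·V̇ + PEEP (constant-flow equation of motion).
Only the elastic term changes: ΔPIP = ΔVt / C = (635 − 470) / 79.7 = 2.07 cmH2O.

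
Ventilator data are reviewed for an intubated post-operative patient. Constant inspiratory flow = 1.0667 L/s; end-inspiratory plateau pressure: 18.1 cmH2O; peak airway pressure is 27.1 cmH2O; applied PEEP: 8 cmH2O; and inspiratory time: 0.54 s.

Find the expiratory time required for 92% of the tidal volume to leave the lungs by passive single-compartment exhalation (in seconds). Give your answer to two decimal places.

Vt = flow × Ti = 1.0667 L/s × 0.54 s × 1000 mL/L = 576.02 mL.
R = (PIP − Pplat)/V̇ = (27.1 − 18.1) / 1.0667 = 9.0/1.0667 = 8.437 cmH2O·s/L.
C = Vt/(Pplat − PEEP) = 576.02 / (18.1 − 8) = 576.02/10.1 = 57.032 mL/cmH2O.
τ = R × C = 8.437 × 0.05703 L/cmH2O = 0.4812 s.
t = −τ·ln(1 − 0.92) = −0.4812·ln(0.08) = 1.215 s.

1.22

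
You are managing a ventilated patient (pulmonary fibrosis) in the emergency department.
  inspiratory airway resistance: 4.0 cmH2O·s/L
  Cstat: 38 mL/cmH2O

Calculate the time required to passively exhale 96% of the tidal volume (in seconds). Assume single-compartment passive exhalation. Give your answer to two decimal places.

τ = R × C = 4.0 × 38 mL/cmH2O = 4.0 × 0.038 L/cmH2O = 0.152 s.
Exhaled fraction f = 1 − e^(−t/τ) → t = −τ·ln(1 − f) = −0.152·ln(0.04) = 0.4893 s.

0.49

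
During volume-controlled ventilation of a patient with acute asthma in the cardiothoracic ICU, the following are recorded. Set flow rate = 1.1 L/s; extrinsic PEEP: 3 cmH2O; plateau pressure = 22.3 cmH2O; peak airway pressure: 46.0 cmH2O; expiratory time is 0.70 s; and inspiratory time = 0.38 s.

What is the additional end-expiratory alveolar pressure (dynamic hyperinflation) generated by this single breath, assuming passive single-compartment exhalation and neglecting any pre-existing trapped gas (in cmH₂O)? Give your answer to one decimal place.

Vt = flow × Ti = 1.1 L/s × 0.38 s × 1000 mL/L = 418.0 mL.
R = (PIP − Pplat)/V̇ = (46.0 − 22.3) / 1.1 = 23.7/1.1 = 21.545 cmH2O·s/L.
C = Vt/(Pplat − PEEP) = 418.0 / (22.3 − 3) = 418.0/19.3 = 21.658 mL/cmH2O.
τ = R × C = 21.545 × 0.02166 L/cmH2O = 0.4667 s.
Fraction remaining = e^(−Te/τ) = e^(−0.70/0.4667) = 0.2232; trapped volume = 418.0 × 0.2232 = 93.298 mL.
Additional alveolar pressure from trapping ≈ V_trapped / C = 93.298 / 21.658 = 4.308 cmH2O.

4.3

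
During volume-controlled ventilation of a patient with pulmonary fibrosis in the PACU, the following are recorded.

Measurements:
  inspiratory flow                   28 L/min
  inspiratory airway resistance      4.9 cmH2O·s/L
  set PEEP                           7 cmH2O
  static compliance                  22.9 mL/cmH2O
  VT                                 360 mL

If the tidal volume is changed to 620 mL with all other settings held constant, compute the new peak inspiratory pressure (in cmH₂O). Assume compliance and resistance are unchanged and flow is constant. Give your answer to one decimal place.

36.4

Flow: 28 L/min ÷ 60 = 0.4667 L/s.
PIP = Vt/C + R·V̇ + PEEP (constant-flow equation of motion).
Only the elastic term changes: ΔPIP = ΔVt / C = (620 − 360) / 22.9 = 11.354 cmH2O.
Original PIP = 360/22.9 + 4.9×0.4667 + 7 = 25.007 cmH2O; new PIP = 25.007 + (11.354) = 36.361 cmH2O.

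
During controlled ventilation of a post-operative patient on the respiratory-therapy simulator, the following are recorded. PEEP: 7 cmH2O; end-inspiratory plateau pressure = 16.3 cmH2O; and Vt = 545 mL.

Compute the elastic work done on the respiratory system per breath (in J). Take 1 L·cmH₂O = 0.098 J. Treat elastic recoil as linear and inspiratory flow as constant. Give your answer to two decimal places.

Elastic work ≈ ½ × (Pplat − PEEP) × Vt = 0.5 × (16.3 − 7) × 0.545 L = 0.5 × 9.3 × 0.545 = 2.534 L·cmH2O.
× 0.098 J/(L·cmH2O) → 0.2483 J.

0.25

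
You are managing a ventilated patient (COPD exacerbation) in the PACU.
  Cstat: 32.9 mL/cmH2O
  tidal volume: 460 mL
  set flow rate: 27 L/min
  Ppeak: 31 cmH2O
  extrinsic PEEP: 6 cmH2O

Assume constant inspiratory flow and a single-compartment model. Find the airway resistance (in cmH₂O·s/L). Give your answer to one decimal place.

Flow: 27 L/min ÷ 60 = 0.45 L/s.
Equation of motion (constant flow): PIP = Vt/C + R·V̇ + PEEP.
R·V̇ = PIP − Vt/C − PEEP = 31 − 460/32.9 − 6 = 31 − 13.982 − 6 = 11.018 cmH2O.
R = 11.018 / 0.45 = 24.484 cmH2O·s/L.

24.5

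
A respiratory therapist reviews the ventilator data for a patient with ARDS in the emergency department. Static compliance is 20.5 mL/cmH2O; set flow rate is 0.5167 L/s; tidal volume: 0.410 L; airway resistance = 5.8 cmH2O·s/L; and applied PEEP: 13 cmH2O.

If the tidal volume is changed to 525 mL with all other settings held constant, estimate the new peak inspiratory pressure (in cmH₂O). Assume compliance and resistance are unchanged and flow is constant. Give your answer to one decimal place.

41.6

PIP = Vt/C + R·V̇ + PEEP (constant-flow equation of motion).
Only the elastic term changes: ΔPIP = ΔVt / C = (525 − 410) / 20.5 = 5.61 cmH2O.
Original PIP = 410/20.5 + 5.8×0.5167 + 13 = 35.997 cmH2O; new PIP = 35.997 + (5.61) = 41.607 cmH2O.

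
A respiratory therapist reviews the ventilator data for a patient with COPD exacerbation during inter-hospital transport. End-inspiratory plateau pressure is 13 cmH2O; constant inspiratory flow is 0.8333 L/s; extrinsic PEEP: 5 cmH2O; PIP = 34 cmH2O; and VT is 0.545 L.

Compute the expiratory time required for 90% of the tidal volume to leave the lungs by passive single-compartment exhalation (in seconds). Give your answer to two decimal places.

R = (PIP − Pplat)/V̇ = (34 − 13) / 0.8333 = 21.0/0.8333 = 25.201 cmH2O·s/L.
C = Vt/(Pplat − PEEP) = 545.0 / (13 − 5) = 545.0/8.0 = 68.125 mL/cmH2O.
τ = R × C = 25.201 × 0.06813 L/cmH2O = 1.717 s.
t = −τ·ln(1 − 0.90) = −1.717·ln(0.1) = 3.954 s.

3.95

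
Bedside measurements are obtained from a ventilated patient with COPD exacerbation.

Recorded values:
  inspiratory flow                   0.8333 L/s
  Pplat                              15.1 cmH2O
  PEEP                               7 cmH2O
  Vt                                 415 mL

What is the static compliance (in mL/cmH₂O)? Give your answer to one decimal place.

Cstat = Vt / (Pplat − PEEP) = 415 / (15.1 − 7) = 415 / 8.1 = 51.235 mL/cmH2O.

51.2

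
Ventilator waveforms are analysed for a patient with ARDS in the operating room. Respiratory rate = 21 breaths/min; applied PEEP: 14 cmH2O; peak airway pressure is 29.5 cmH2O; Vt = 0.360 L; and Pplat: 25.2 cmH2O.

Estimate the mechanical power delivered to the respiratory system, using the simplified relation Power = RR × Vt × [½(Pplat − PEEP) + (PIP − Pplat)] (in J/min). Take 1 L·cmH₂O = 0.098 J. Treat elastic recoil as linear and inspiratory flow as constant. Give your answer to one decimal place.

7.3

Per-breath work = Vt × [½(Pplat−PEEP) + (PIP−Pplat)] = 0.360 × [0.5×11.2 + 4.3] = 0.360 × 9.9 = 3.564 L·cmH2O.
Power = 21 × 3.564 = 74.844 L·cmH2O/min.
× 0.098 J/(L·cmH2O) → 7.335 J/min.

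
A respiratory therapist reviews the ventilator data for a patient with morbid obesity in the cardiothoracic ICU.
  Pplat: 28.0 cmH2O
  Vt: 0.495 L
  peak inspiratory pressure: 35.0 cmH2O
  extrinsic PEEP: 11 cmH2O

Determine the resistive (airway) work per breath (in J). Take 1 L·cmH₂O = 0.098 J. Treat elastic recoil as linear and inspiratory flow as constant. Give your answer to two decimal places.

With constant inspiratory flow the resistive pressure is constant at PIP − Pplat = 35.0 − 28.0 = 7.0 cmH2O, so resistive work = 7.0 × 0.495 = 3.465 L·cmH2O.
× 0.098 J/(L·cmH2O) → 0.3396 J.

0.34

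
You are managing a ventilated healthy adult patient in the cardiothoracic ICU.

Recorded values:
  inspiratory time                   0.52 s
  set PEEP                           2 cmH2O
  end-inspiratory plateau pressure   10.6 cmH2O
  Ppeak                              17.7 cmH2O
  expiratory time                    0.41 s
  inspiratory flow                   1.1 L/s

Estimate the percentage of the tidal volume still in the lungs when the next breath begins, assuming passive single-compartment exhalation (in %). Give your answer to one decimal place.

38.5

Vt = flow × Ti = 1.1 L/s × 0.52 s × 1000 mL/L = 572.0 mL.
R = (PIP − Pplat)/V̇ = (17.7 − 10.6) / 1.1 = 7.1/1.1 = 6.455 cmH2O·s/L.
C = Vt/(Pplat − PEEP) = 572.0 / (10.6 − 2) = 572.0/8.6 = 66.512 mL/cmH2O.
τ = R × C = 6.455 × 0.06651 L/cmH2O = 0.4293 s.
Fraction remaining at end-expiration = e^(−Te/τ) = e^(−0.41/0.4293) = 0.3848 → 38.48%.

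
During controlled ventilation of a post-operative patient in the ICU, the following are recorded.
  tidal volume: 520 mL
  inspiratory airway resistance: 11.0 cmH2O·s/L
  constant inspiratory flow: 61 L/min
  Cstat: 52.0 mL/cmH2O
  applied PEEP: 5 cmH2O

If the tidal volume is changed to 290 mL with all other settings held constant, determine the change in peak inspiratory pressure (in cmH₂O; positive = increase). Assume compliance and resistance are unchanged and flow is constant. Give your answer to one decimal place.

-4.4

PIP = Vt/C + R·V̇ + PEEP (constant-flow equation of motion).
Only the elastic term changes: ΔPIP = ΔVt / C = (290 − 520) / 52.0 = -4.423 cmH2O.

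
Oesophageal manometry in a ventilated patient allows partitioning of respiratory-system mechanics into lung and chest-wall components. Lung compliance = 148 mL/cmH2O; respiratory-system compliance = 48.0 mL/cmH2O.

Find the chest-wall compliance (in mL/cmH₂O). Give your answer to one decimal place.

1/Ccw = 1/Crs − 1/CL.
1/Ccw = 1/48.0 − 1/148 = 0.01408.
Ccw = 71.023 mL/cmH2O.

71.0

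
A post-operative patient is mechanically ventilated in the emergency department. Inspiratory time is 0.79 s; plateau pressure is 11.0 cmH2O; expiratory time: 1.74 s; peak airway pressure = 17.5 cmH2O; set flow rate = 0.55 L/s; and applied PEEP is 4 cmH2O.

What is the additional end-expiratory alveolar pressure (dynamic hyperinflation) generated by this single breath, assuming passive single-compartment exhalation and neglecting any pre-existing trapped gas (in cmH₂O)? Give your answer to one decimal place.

0.7

Vt = flow × Ti = 0.55 L/s × 0.79 s × 1000 mL/L = 434.5 mL.
R = (PIP − Pplat)/V̇ = (17.5 − 11.0) / 0.55 = 6.5/0.55 = 11.818 cmH2O·s/L.
C = Vt/(Pplat − PEEP) = 434.5 / (11.0 − 4) = 434.5/7.0 = 62.071 mL/cmH2O.
τ = R × C = 11.818 × 0.06207 L/cmH2O = 0.7335 s.
Fraction remaining = e^(−Te/τ) = e^(−1.74/0.7335) = 0.09328; trapped volume = 434.5 × 0.09328 = 40.53 mL.
Additional alveolar pressure from trapping ≈ V_trapped / C = 40.53 / 62.071 = 0.653 cmH2O.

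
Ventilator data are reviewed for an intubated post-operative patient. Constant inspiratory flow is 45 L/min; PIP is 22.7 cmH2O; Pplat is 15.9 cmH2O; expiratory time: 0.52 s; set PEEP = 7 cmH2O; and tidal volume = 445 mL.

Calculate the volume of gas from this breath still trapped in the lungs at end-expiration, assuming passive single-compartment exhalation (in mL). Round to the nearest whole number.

141

Flow: 45 L/min ÷ 60 = 0.75 L/s.
R = (PIP − Pplat)/V̇ = (22.7 − 15.9) / 0.75 = 6.8/0.75 = 9.067 cmH2O·s/L.
C = Vt/(Pplat − PEEP) = 445.0 / (15.9 − 7) = 445.0/8.9 = 50.0 mL/cmH2O.
τ = R × C = 9.067 × 0.05 L/cmH2O = 0.4534 s.
Fraction remaining = e^(−Te/τ) = e^(−0.52/0.4534) = 0.3176.
Trapped volume = 445.0 × 0.3176 = 141.33 mL.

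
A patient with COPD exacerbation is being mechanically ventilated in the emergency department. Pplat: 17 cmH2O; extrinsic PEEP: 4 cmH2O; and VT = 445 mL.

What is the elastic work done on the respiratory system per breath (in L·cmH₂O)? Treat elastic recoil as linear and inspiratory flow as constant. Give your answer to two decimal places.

2.89

Elastic work ≈ ½ × (Pplat − PEEP) × Vt = 0.5 × (17 − 4) × 0.445 L = 0.5 × 13.0 × 0.445 = 2.893 L·cmH2O.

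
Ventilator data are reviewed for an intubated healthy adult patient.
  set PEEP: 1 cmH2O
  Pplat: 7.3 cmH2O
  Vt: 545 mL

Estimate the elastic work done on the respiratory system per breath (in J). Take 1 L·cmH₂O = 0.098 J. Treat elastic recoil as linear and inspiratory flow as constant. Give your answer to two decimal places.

0.17

Elastic work ≈ ½ × (Pplat − PEEP) × Vt = 0.5 × (7.3 − 1) × 0.545 L = 0.5 × 6.3 × 0.545 = 1.717 L·cmH2O.
× 0.098 J/(L·cmH2O) → 0.1683 J.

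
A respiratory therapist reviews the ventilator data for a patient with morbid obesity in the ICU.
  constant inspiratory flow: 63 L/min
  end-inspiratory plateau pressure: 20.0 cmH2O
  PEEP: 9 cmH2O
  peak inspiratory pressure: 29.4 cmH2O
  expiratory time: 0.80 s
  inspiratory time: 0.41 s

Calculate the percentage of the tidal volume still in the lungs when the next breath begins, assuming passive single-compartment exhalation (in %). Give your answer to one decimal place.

10.2

Flow: 63 L/min ÷ 60 = 1.05 L/s.
Vt = flow × Ti = 1.05 L/s × 0.41 s × 1000 mL/L = 430.5 mL.
R = (PIP − Pplat)/V̇ = (29.4 − 20.0) / 1.05 = 9.4/1.05 = 8.952 cmH2O·s/L.
C = Vt/(Pplat − PEEP) = 430.5 / (20.0 − 9) = 430.5/11.0 = 39.136 mL/cmH2O.
τ = R × C = 8.952 × 0.03914 L/cmH2O = 0.3504 s.
Fraction remaining at end-expiration = e^(−Te/τ) = e^(−0.80/0.3504) = 0.102 → 10.2%.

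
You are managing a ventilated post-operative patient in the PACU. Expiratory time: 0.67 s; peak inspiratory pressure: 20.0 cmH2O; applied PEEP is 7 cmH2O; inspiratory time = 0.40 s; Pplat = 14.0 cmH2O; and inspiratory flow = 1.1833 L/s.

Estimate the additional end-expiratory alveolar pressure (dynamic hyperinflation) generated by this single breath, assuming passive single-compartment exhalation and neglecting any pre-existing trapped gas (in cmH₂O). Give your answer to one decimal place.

1.0

Vt = flow × Ti = 1.1833 L/s × 0.40 s × 1000 mL/L = 473.32 mL.
R = (PIP − Pplat)/V̇ = (20.0 − 14.0) / 1.1833 = 6.0/1.1833 = 5.071 cmH2O·s/L.
C = Vt/(Pplat − PEEP) = 473.32 / (14.0 − 7) = 473.32/7.0 = 67.617 mL/cmH2O.
τ = R × C = 5.071 × 0.06762 L/cmH2O = 0.3429 s.
Fraction remaining = e^(−Te/τ) = e^(−0.67/0.3429) = 0.1417; trapped volume = 473.32 × 0.1417 = 67.069 mL.
Additional alveolar pressure from trapping ≈ V_trapped / C = 67.069 / 67.617 = 0.9919 cmH2O.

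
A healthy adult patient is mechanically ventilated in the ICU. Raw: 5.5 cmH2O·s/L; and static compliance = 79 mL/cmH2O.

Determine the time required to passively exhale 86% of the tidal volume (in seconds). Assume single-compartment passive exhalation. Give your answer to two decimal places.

0.85

τ = R × C = 5.5 × 79 mL/cmH2O = 5.5 × 0.079 L/cmH2O = 0.4345 s.
Exhaled fraction f = 1 − e^(−t/τ) → t = −τ·ln(1 − f) = −0.4345·ln(0.14) = 0.8543 s.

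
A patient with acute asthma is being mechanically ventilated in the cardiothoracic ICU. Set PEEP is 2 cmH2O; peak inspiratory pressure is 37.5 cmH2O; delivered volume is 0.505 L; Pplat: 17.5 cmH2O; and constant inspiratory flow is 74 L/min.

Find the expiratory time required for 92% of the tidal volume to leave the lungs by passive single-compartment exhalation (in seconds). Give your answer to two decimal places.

1.33

Flow: 74 L/min ÷ 60 = 1.2333 L/s.
R = (PIP − Pplat)/V̇ = (37.5 − 17.5) / 1.2333 = 20.0/1.2333 = 16.217 cmH2O·s/L.
C = Vt/(Pplat − PEEP) = 505.0 / (17.5 − 2) = 505.0/15.5 = 32.581 mL/cmH2O.
τ = R × C = 16.217 × 0.03258 L/cmH2O = 0.5283 s.
t = −τ·ln(1 − 0.92) = −0.5283·ln(0.08) = 1.334 s.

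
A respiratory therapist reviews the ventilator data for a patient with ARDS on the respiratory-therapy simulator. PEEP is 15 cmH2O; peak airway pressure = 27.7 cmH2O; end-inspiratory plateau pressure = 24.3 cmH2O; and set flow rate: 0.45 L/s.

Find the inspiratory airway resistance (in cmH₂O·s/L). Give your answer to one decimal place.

7.6

Raw = (PIP − Pplat) / flow = (27.7 − 24.3) / 0.45 = 3.4 / 0.45 = 7.556 cmH2O·s/L.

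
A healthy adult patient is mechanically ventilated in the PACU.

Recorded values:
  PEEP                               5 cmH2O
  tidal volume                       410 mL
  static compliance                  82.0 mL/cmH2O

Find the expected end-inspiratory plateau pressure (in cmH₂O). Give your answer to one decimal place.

Pplat = PEEP + Vt / Cstat = 5 + 410 / 82.0 = 5 + 5.0 = 10.0 cmH2O.

10.0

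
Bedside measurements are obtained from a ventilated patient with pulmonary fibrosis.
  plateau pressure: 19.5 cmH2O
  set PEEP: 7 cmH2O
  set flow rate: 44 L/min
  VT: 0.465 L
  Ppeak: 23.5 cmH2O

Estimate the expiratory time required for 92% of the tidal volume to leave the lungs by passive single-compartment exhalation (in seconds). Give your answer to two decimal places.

Flow: 44 L/min ÷ 60 = 0.7333 L/s.
R = (PIP − Pplat)/V̇ = (23.5 − 19.5) / 0.7333 = 4.0/0.7333 = 5.455 cmH2O·s/L.
C = Vt/(Pplat − PEEP) = 465.0 / (19.5 − 7) = 465.0/12.5 = 37.2 mL/cmH2O.
τ = R × C = 5.455 × 0.0372 L/cmH2O = 0.2029 s.
t = −τ·ln(1 − 0.92) = −0.2029·ln(0.08) = 0.5125 s.

0.51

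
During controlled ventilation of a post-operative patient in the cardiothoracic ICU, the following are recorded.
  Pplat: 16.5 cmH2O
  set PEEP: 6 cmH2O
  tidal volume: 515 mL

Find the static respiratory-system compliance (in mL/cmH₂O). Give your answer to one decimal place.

49.0

Cstat = Vt / (Pplat − PEEP) = 515 / (16.5 − 6) = 515 / 10.5 = 49.048 mL/cmH2O.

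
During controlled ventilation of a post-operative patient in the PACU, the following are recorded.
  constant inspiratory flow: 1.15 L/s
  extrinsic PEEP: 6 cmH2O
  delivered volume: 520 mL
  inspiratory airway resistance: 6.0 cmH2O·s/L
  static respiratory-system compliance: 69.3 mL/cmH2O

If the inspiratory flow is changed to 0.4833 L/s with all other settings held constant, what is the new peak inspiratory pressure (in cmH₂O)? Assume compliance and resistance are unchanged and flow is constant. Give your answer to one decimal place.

PIP = Vt/C + R·V̇ + PEEP (constant-flow equation of motion).
Only the resistive term changes: ΔPIP = R × ΔV̇ = 6.0 × (0.4833 − 1.15) = 6.0 × -0.6667 = -4.0 cmH2O.
Original PIP = 520/69.3 + 6.0×1.15 + 6 = 20.404 cmH2O; new PIP = 20.404 + (-4.0) = 16.404 cmH2O.

16.4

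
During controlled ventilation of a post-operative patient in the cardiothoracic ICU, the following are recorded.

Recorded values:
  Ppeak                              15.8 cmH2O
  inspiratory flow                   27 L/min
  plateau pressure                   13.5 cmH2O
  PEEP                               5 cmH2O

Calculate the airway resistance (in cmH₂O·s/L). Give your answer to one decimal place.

5.1

Flow: 27 L/min ÷ 60 = 0.45 L/s.
Raw = (PIP − Pplat) / flow = (15.8 − 13.5) / 0.45 = 2.3 / 0.45 = 5.111 cmH2O·s/L.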